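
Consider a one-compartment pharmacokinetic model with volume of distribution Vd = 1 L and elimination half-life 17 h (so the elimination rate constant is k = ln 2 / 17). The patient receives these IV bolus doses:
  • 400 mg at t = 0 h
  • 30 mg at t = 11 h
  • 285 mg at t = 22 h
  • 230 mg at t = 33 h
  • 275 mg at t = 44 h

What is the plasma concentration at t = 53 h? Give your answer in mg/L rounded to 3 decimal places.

k = ln 2 / 17 = 0.04077 per h
Dose 1 (400 mg at t=0 h): 400·exp(−0.04077·53) = 46.084 mg/L
Dose 2 (30 mg at t=11 h): 30·exp(−0.04077·42) = 5.413 mg/L
Dose 3 (285 mg at t=22 h): 285·exp(−0.04077·31) = 80.521 mg/L
Dose 4 (230 mg at t=33 h): 230·exp(−0.04077·20) = 101.759 mg/L
Dose 5 (275 mg at t=44 h): 275·exp(−0.04077·9) = 190.530 mg/L
C(53) = 46.084 + 5.413 + 80.521 + 101.759 + 190.530 = 424.307 mg/L

424.307 mg/L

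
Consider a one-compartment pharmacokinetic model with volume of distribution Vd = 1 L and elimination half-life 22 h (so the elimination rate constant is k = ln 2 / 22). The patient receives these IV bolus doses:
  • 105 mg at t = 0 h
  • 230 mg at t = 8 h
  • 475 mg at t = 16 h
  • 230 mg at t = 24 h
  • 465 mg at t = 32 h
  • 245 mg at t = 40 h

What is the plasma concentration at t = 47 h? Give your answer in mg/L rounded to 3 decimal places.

867.868 mg/L

k = ln 2 / 22 = 0.03151 per h
Dose 1 (105 mg at t=0 h): 105·exp(−0.03151·47) = 23.882 mg/L
Dose 2 (230 mg at t=8 h): 230·exp(−0.03151·39) = 67.311 mg/L
Dose 3 (475 mg at t=16 h): 475·exp(−0.03151·31) = 178.861 mg/L
Dose 4 (230 mg at t=24 h): 230·exp(−0.03151·23) = 111.433 mg/L
Dose 5 (465 mg at t=32 h): 465·exp(−0.03151·15) = 289.871 mg/L
Dose 6 (245 mg at t=40 h): 245·exp(−0.03151·7) = 196.510 mg/L
C(47) = 23.882 + 67.311 + 178.861 + 111.433 + 289.871 + 196.510 = 867.868 mg/L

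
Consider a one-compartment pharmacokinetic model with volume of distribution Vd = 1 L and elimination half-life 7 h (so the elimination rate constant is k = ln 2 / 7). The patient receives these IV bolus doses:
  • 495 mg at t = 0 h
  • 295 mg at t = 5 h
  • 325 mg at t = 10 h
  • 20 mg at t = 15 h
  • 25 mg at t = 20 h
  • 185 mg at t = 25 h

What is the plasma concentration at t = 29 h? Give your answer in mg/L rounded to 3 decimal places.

k = ln 2 / 7 = 0.09902 per h
Dose 1 (495 mg at t=0 h): 495·exp(−0.09902·29) = 28.021 mg/L
Dose 2 (295 mg at t=5 h): 295·exp(−0.09902·24) = 27.398 mg/L
Dose 3 (325 mg at t=10 h): 325·exp(−0.09902·19) = 49.522 mg/L
Dose 4 (20 mg at t=15 h): 20·exp(−0.09902·14) = 5.000 mg/L
Dose 5 (25 mg at t=20 h): 25·exp(−0.09902·9) = 10.254 mg/L
Dose 6 (185 mg at t=25 h): 185·exp(−0.09902·4) = 124.496 mg/L
C(29) = 28.021 + 27.398 + 49.522 + 5.000 + 10.254 + 124.496 = 244.691 mg/L

244.691 mg/L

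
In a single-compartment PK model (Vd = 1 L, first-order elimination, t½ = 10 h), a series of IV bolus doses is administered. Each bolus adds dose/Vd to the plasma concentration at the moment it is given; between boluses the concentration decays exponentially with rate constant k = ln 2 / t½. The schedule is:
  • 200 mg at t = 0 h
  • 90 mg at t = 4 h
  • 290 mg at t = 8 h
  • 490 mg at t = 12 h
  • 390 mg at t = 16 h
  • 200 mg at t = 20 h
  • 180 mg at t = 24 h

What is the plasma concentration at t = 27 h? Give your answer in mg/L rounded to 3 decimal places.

751.260 mg/L

k = ln 2 / 10 = 0.06931 per h
Dose 1 (200 mg at t=0 h): 200·exp(−0.06931·27) = 30.779 mg/L
Dose 2 (90 mg at t=4 h): 90·exp(−0.06931·23) = 18.276 mg/L
Dose 3 (290 mg at t=8 h): 290·exp(−0.06931·19) = 77.704 mg/L
Dose 4 (490 mg at t=12 h): 490·exp(−0.06931·15) = 173.241 mg/L
Dose 5 (390 mg at t=16 h): 390·exp(−0.06931·11) = 181.941 mg/L
Dose 6 (200 mg at t=20 h): 200·exp(−0.06931·7) = 123.114 mg/L
Dose 7 (180 mg at t=24 h): 180·exp(−0.06931·3) = 146.205 mg/L
C(27) = 30.779 + 18.276 + 77.704 + 173.241 + 181.941 + 123.114 + 146.205 = 751.260 mg/L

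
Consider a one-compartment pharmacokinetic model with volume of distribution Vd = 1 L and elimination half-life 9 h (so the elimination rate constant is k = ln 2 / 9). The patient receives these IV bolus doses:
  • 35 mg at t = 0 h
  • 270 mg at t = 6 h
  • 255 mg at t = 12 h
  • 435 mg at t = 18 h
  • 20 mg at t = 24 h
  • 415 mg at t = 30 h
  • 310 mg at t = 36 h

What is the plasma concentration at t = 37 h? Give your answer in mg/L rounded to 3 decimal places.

k = ln 2 / 9 = 0.07702 per h
Dose 1 (35 mg at t=0 h): 35·exp(−0.07702·37) = 2.025 mg/L
Dose 2 (270 mg at t=6 h): 270·exp(−0.07702·31) = 24.802 mg/L
Dose 3 (255 mg at t=12 h): 255·exp(−0.07702·25) = 37.183 mg/L
Dose 4 (435 mg at t=18 h): 435·exp(−0.07702·19) = 100.689 mg/L
Dose 5 (20 mg at t=24 h): 20·exp(−0.07702·13) = 7.349 mg/L
Dose 6 (415 mg at t=30 h): 415·exp(−0.07702·7) = 242.055 mg/L
Dose 7 (310 mg at t=36 h): 310·exp(−0.07702·1) = 287.021 mg/L
C(37) = 2.025 + 24.802 + 37.183 + 100.689 + 7.349 + 242.055 + 287.021 = 701.124 mg/L

701.124 mg/L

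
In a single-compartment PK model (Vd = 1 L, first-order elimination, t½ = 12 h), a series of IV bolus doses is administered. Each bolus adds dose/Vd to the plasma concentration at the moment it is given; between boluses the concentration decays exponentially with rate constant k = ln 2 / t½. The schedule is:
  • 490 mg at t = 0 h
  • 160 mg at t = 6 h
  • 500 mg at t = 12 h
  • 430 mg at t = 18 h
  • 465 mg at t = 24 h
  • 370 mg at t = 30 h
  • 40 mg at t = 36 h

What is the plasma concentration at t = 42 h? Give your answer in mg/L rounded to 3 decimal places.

k = ln 2 / 12 = 0.05776 per h
Dose 1 (490 mg at t=0 h): 490·exp(−0.05776·42) = 43.310 mg/L
Dose 2 (160 mg at t=6 h): 160·exp(−0.05776·36) = 20.000 mg/L
Dose 3 (500 mg at t=12 h): 500·exp(−0.05776·30) = 88.388 mg/L
Dose 4 (430 mg at t=18 h): 430·exp(−0.05776·24) = 107.500 mg/L
Dose 5 (465 mg at t=24 h): 465·exp(−0.05776·18) = 164.402 mg/L
Dose 6 (370 mg at t=30 h): 370·exp(−0.05776·12) = 185.000 mg/L
Dose 7 (40 mg at t=36 h): 40·exp(−0.05776·6) = 28.284 mg/L
C(42) = 43.310 + 20.000 + 88.388 + 107.500 + 164.402 + 185.000 + 28.284 = 636.885 mg/L

636.885 mg/L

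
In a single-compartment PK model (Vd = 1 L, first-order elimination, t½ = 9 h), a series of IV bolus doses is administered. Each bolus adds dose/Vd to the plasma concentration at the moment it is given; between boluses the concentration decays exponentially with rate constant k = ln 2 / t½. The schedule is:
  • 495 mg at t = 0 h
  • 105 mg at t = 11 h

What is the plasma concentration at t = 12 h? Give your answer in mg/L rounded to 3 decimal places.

k = ln 2 / 9 = 0.07702 per h
Dose 1 (495 mg at t=0 h): 495·exp(−0.07702·12) = 196.441 mg/L
Dose 2 (105 mg at t=11 h): 105·exp(−0.07702·1) = 97.217 mg/L
C(12) = 196.441 + 97.217 = 293.658 mg/L

293.658 mg/L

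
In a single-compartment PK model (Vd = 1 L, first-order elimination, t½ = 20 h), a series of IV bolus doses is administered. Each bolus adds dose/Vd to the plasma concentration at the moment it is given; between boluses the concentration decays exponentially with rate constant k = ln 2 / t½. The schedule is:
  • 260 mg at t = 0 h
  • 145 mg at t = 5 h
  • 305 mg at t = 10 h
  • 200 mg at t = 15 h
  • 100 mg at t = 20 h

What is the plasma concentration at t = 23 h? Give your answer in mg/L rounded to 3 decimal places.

630.933 mg/L

k = ln 2 / 20 = 0.03466 per h
Dose 1 (260 mg at t=0 h): 260·exp(−0.03466·23) = 117.163 mg/L
Dose 2 (145 mg at t=5 h): 145·exp(−0.03466·18) = 77.704 mg/L
Dose 3 (305 mg at t=10 h): 305·exp(−0.03466·13) = 194.370 mg/L
Dose 4 (200 mg at t=15 h): 200·exp(−0.03466·8) = 151.572 mg/L
Dose 5 (100 mg at t=20 h): 100·exp(−0.03466·3) = 90.125 mg/L
C(23) = 117.163 + 77.704 + 194.370 + 151.572 + 90.125 = 630.933 mg/L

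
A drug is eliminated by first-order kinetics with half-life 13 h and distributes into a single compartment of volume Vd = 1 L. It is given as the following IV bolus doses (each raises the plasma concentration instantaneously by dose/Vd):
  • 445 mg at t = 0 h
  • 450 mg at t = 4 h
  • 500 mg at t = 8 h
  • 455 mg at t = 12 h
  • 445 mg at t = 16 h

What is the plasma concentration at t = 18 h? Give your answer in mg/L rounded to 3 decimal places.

k = ln 2 / 13 = 0.05332 per h
Dose 1 (445 mg at t=0 h): 445·exp(−0.05332·18) = 170.431 mg/L
Dose 2 (450 mg at t=4 h): 450·exp(−0.05332·14) = 213.317 mg/L
Dose 3 (500 mg at t=8 h): 500·exp(−0.05332·10) = 293.365 mg/L
Dose 4 (455 mg at t=12 h): 455·exp(−0.05332·6) = 330.426 mg/L
Dose 5 (445 mg at t=16 h): 445·exp(−0.05332·2) = 399.989 mg/L
C(18) = 170.431 + 213.317 + 293.365 + 330.426 + 399.989 = 1407.529 mg/L

1407.529 mg/L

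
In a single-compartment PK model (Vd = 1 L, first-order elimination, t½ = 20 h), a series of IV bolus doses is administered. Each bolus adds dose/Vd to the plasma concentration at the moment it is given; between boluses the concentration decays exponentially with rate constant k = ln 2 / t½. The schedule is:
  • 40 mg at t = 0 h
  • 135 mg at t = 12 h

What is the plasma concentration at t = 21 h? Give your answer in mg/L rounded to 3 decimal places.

k = ln 2 / 20 = 0.03466 per h
Dose 1 (40 mg at t=0 h): 40·exp(−0.03466·21) = 19.319 mg/L
Dose 2 (135 mg at t=12 h): 135·exp(−0.03466·9) = 98.826 mg/L
C(21) = 19.319 + 98.826 = 118.145 mg/L

118.145 mg/L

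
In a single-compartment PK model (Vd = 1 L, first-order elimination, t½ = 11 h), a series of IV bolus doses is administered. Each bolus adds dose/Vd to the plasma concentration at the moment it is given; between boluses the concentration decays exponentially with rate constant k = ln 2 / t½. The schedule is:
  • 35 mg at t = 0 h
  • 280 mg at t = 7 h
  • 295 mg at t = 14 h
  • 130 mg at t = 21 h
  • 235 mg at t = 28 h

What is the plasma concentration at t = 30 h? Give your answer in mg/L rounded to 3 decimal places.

k = ln 2 / 11 = 0.06301 per h
Dose 1 (35 mg at t=0 h): 35·exp(−0.06301·30) = 5.285 mg/L
Dose 2 (280 mg at t=7 h): 280·exp(−0.06301·23) = 65.725 mg/L
Dose 3 (295 mg at t=14 h): 295·exp(−0.06301·16) = 107.637 mg/L
Dose 4 (130 mg at t=21 h): 130·exp(−0.06301·9) = 73.730 mg/L
Dose 5 (235 mg at t=28 h): 235·exp(−0.06301·2) = 207.174 mg/L
C(30) = 5.285 + 65.725 + 107.637 + 73.730 + 207.174 = 459.551 mg/L

459.551 mg/L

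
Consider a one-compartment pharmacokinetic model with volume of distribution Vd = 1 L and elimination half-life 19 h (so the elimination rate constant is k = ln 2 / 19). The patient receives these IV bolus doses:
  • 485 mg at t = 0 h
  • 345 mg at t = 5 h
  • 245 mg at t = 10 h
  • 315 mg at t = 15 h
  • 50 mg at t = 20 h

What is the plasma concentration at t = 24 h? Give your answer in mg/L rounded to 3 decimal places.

791.629 mg/L

k = ln 2 / 19 = 0.03648 per h
Dose 1 (485 mg at t=0 h): 485·exp(−0.03648·24) = 202.066 mg/L
Dose 2 (345 mg at t=5 h): 345·exp(−0.03648·19) = 172.500 mg/L
Dose 3 (245 mg at t=10 h): 245·exp(−0.03648·14) = 147.013 mg/L
Dose 4 (315 mg at t=15 h): 315·exp(−0.03648·9) = 226.839 mg/L
Dose 5 (50 mg at t=20 h): 50·exp(−0.03648·4) = 43.211 mg/L
C(24) = 202.066 + 172.500 + 147.013 + 226.839 + 43.211 = 791.629 mg/L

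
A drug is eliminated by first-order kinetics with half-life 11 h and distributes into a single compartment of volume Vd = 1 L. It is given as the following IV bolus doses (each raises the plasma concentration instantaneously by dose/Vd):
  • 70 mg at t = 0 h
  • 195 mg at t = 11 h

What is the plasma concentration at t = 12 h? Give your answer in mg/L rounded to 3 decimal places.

215.954 mg/L

k = ln 2 / 11 = 0.06301 per h
Dose 1 (70 mg at t=0 h): 70·exp(−0.06301·12) = 32.863 mg/L
Dose 2 (195 mg at t=11 h): 195·exp(−0.06301·1) = 183.092 mg/L
C(12) = 32.863 + 183.092 = 215.954 mg/L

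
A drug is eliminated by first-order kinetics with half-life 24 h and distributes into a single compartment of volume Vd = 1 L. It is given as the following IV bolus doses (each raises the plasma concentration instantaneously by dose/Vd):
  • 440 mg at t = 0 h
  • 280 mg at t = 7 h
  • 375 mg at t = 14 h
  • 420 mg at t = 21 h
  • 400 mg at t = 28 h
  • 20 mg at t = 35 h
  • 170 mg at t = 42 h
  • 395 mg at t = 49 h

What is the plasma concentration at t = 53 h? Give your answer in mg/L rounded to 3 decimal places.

1139.461 mg/L

k = ln 2 / 24 = 0.02888 per h
Dose 1 (440 mg at t=0 h): 440·exp(−0.02888·53) = 95.209 mg/L
Dose 2 (280 mg at t=7 h): 280·exp(−0.02888·46) = 74.162 mg/L
Dose 3 (375 mg at t=14 h): 375·exp(−0.02888·39) = 121.579 mg/L
Dose 4 (420 mg at t=21 h): 420·exp(−0.02888·32) = 166.677 mg/L
Dose 5 (400 mg at t=28 h): 400·exp(−0.02888·25) = 194.306 mg/L
Dose 6 (20 mg at t=35 h): 20·exp(−0.02888·18) = 11.892 mg/L
Dose 7 (170 mg at t=42 h): 170·exp(−0.02888·11) = 123.731 mg/L
Dose 8 (395 mg at t=49 h): 395·exp(−0.02888·4) = 351.905 mg/L
C(53) = 95.209 + 74.162 + 121.579 + 166.677 + 194.306 + 11.892 + 123.731 + 351.905 = 1139.461 mg/L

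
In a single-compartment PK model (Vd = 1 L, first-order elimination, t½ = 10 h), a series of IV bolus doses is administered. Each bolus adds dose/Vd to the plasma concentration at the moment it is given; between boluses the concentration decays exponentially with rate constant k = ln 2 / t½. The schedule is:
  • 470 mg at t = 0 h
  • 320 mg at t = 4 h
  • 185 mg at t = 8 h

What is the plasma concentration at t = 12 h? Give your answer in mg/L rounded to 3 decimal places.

528.575 mg/L

k = ln 2 / 10 = 0.06931 per h
Dose 1 (470 mg at t=0 h): 470·exp(−0.06931·12) = 204.579 mg/L
Dose 2 (320 mg at t=4 h): 320·exp(−0.06931·8) = 183.792 mg/L
Dose 3 (185 mg at t=8 h): 185·exp(−0.06931·4) = 140.204 mg/L
C(12) = 204.579 + 183.792 + 140.204 = 528.575 mg/L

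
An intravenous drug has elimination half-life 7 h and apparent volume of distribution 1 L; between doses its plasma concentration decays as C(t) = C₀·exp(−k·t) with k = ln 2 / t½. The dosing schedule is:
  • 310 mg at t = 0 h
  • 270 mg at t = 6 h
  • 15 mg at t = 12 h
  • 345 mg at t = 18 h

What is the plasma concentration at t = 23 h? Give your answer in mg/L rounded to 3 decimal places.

k = ln 2 / 7 = 0.09902 per h
Dose 1 (310 mg at t=0 h): 310·exp(−0.09902·23) = 31.788 mg/L
Dose 2 (270 mg at t=6 h): 270·exp(−0.09902·17) = 50.152 mg/L
Dose 3 (15 mg at t=12 h): 15·exp(−0.09902·11) = 5.047 mg/L
Dose 4 (345 mg at t=18 h): 345·exp(−0.09902·5) = 210.280 mg/L
C(23) = 31.788 + 50.152 + 5.047 + 210.280 = 297.267 mg/L

297.267 mg/L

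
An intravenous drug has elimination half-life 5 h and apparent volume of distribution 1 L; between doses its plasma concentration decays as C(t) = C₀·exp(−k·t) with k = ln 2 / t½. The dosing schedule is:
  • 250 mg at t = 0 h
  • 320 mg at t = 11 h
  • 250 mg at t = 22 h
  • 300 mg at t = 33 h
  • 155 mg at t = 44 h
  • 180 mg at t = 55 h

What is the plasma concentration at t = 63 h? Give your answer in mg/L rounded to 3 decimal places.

k = ln 2 / 5 = 0.13863 per h
Dose 1 (250 mg at t=0 h): 250·exp(−0.13863·63) = 0.040 mg/L
Dose 2 (320 mg at t=11 h): 320·exp(−0.13863·52) = 0.237 mg/L
Dose 3 (250 mg at t=22 h): 250·exp(−0.13863·41) = 0.850 mg/L
Dose 4 (300 mg at t=33 h): 300·exp(−0.13863·30) = 4.688 mg/L
Dose 5 (155 mg at t=44 h): 155·exp(−0.13863·19) = 11.128 mg/L
Dose 6 (180 mg at t=55 h): 180·exp(−0.13863·8) = 59.378 mg/L
C(63) = 0.040 + 0.237 + 0.850 + 4.688 + 11.128 + 59.378 = 76.321 mg/L

76.321 mg/L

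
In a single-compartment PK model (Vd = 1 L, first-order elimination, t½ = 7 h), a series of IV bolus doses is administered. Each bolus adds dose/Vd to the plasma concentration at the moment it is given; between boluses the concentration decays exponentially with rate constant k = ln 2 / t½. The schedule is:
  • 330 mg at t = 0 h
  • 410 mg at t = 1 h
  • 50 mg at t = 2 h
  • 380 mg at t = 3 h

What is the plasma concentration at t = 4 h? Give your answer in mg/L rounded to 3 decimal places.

911.894 mg/L

k = ln 2 / 7 = 0.09902 per h
Dose 1 (330 mg at t=0 h): 330·exp(−0.09902·4) = 222.074 mg/L
Dose 2 (410 mg at t=1 h): 410·exp(−0.09902·3) = 304.629 mg/L
Dose 3 (50 mg at t=2 h): 50·exp(−0.09902·2) = 41.017 mg/L
Dose 4 (380 mg at t=3 h): 380·exp(−0.09902·1) = 344.175 mg/L
C(4) = 222.074 + 304.629 + 41.017 + 344.175 = 911.894 mg/L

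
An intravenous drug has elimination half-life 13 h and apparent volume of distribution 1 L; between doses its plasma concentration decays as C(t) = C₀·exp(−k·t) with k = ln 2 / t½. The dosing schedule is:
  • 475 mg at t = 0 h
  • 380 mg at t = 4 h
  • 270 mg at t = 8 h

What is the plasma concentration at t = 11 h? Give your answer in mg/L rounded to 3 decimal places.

755.947 mg/L

k = ln 2 / 13 = 0.05332 per h
Dose 1 (475 mg at t=0 h): 475·exp(−0.05332·11) = 264.226 mg/L
Dose 2 (380 mg at t=4 h): 380·exp(−0.05332·7) = 261.632 mg/L
Dose 3 (270 mg at t=8 h): 270·exp(−0.05332·3) = 230.089 mg/L
C(11) = 264.226 + 261.632 + 230.089 = 755.947 mg/L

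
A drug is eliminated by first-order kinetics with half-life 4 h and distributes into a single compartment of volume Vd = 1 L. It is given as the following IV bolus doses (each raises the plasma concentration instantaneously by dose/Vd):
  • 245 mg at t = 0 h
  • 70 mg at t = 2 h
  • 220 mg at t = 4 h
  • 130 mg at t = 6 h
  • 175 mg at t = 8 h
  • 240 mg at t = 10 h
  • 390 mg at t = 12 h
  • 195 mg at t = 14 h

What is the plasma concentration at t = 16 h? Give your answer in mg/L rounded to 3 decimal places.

k = ln 2 / 4 = 0.17329 per h
Dose 1 (245 mg at t=0 h): 245·exp(−0.17329·16) = 15.312 mg/L
Dose 2 (70 mg at t=2 h): 70·exp(−0.17329·14) = 6.187 mg/L
Dose 3 (220 mg at t=4 h): 220·exp(−0.17329·12) = 27.500 mg/L
Dose 4 (130 mg at t=6 h): 130·exp(−0.17329·10) = 22.981 mg/L
Dose 5 (175 mg at t=8 h): 175·exp(−0.17329·8) = 43.750 mg/L
Dose 6 (240 mg at t=10 h): 240·exp(−0.17329·6) = 84.853 mg/L
Dose 7 (390 mg at t=12 h): 390·exp(−0.17329·4) = 195.000 mg/L
Dose 8 (195 mg at t=14 h): 195·exp(−0.17329·2) = 137.886 mg/L
C(16) = 15.312 + 6.187 + 27.500 + 22.981 + 43.750 + 84.853 + 195.000 + 137.886 = 533.469 mg/L

533.469 mg/L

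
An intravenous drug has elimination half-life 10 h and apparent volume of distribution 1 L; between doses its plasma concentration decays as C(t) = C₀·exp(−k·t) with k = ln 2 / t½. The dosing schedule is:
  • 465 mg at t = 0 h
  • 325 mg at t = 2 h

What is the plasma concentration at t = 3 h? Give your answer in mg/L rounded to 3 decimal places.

680.933 mg/L

k = ln 2 / 10 = 0.06931 per h
Dose 1 (465 mg at t=0 h): 465·exp(−0.06931·3) = 377.697 mg/L
Dose 2 (325 mg at t=2 h): 325·exp(−0.06931·1) = 303.236 mg/L
C(3) = 377.697 + 303.236 = 680.933 mg/L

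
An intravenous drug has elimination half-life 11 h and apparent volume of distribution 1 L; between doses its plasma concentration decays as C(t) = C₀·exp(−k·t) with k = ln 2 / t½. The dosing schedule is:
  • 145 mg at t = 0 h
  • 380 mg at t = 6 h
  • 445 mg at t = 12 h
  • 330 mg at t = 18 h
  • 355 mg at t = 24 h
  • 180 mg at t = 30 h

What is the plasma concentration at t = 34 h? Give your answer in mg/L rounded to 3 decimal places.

642.708 mg/L

k = ln 2 / 11 = 0.06301 per h
Dose 1 (145 mg at t=0 h): 145·exp(−0.06301·34) = 17.018 mg/L
Dose 2 (380 mg at t=6 h): 380·exp(−0.06301·28) = 65.092 mg/L
Dose 3 (445 mg at t=12 h): 445·exp(−0.06301·22) = 111.250 mg/L
Dose 4 (330 mg at t=18 h): 330·exp(−0.06301·16) = 120.407 mg/L
Dose 5 (355 mg at t=24 h): 355·exp(−0.06301·10) = 189.045 mg/L
Dose 6 (180 mg at t=30 h): 180·exp(−0.06301·4) = 139.897 mg/L
C(34) = 17.018 + 65.092 + 111.250 + 120.407 + 189.045 + 139.897 = 642.708 mg/L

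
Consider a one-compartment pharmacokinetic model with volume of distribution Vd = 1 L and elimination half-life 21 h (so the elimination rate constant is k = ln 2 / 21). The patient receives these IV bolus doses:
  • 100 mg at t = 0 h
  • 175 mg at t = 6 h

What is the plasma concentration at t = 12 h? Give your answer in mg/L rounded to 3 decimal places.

210.854 mg/L

k = ln 2 / 21 = 0.03301 per h
Dose 1 (100 mg at t=0 h): 100·exp(−0.03301·12) = 67.295 mg/L
Dose 2 (175 mg at t=6 h): 175·exp(−0.03301·6) = 143.559 mg/L
C(12) = 67.295 + 143.559 = 210.854 mg/L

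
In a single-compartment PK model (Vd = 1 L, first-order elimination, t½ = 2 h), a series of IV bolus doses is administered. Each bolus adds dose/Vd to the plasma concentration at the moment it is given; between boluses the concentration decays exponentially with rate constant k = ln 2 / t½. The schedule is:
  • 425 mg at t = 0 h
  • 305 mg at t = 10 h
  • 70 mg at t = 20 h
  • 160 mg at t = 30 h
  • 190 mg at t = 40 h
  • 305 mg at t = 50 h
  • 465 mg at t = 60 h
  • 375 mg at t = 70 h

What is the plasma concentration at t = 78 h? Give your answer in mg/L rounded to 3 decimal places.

24.365 mg/L

k = ln 2 / 2 = 0.34657 per h
Dose 1 (425 mg at t=0 h): 425·exp(−0.34657·78) = 0.000 mg/L
Dose 2 (305 mg at t=10 h): 305·exp(−0.34657·68) = 0.000 mg/L
Dose 3 (70 mg at t=20 h): 70·exp(−0.34657·58) = 0.000 mg/L
Dose 4 (160 mg at t=30 h): 160·exp(−0.34657·48) = 0.000 mg/L
Dose 5 (190 mg at t=40 h): 190·exp(−0.34657·38) = 0.000 mg/L
Dose 6 (305 mg at t=50 h): 305·exp(−0.34657·28) = 0.019 mg/L
Dose 7 (465 mg at t=60 h): 465·exp(−0.34657·18) = 0.908 mg/L
Dose 8 (375 mg at t=70 h): 375·exp(−0.34657·8) = 23.438 mg/L
C(78) = 0.000 + 0.000 + 0.000 + 0.000 + 0.000 + 0.019 + 0.908 + 23.438 = 24.365 mg/L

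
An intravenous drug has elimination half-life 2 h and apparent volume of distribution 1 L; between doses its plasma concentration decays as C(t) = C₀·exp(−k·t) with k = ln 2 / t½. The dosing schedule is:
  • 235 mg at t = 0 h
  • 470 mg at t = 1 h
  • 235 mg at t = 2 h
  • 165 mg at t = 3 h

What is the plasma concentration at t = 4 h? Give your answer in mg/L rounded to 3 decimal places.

459.093 mg/L

k = ln 2 / 2 = 0.34657 per h
Dose 1 (235 mg at t=0 h): 235·exp(−0.34657·4) = 58.750 mg/L
Dose 2 (470 mg at t=1 h): 470·exp(−0.34657·3) = 166.170 mg/L
Dose 3 (235 mg at t=2 h): 235·exp(−0.34657·2) = 117.500 mg/L
Dose 4 (165 mg at t=3 h): 165·exp(−0.34657·1) = 116.673 mg/L
C(4) = 58.750 + 166.170 + 117.500 + 116.673 = 459.093 mg/L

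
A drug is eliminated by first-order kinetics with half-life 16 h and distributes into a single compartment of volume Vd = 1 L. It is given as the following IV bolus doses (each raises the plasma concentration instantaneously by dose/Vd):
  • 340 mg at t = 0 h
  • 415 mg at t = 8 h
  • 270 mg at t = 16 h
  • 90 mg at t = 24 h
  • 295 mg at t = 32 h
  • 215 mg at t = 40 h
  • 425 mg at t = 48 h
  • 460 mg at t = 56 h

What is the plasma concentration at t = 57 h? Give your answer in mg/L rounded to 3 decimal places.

k = ln 2 / 16 = 0.04332 per h
Dose 1 (340 mg at t=0 h): 340·exp(−0.04332·57) = 28.778 mg/L
Dose 2 (415 mg at t=8 h): 415·exp(−0.04332·49) = 49.676 mg/L
Dose 3 (270 mg at t=16 h): 270·exp(−0.04332·41) = 45.706 mg/L
Dose 4 (90 mg at t=24 h): 90·exp(−0.04332·33) = 21.546 mg/L
Dose 5 (295 mg at t=32 h): 295·exp(−0.04332·25) = 99.876 mg/L
Dose 6 (215 mg at t=40 h): 215·exp(−0.04332·17) = 102.942 mg/L
Dose 7 (425 mg at t=48 h): 425·exp(−0.04332·9) = 287.779 mg/L
Dose 8 (460 mg at t=56 h): 460·exp(−0.04332·1) = 440.498 mg/L
C(57) = 28.778 + 49.676 + 45.706 + 21.546 + 99.876 + 102.942 + 287.779 + 440.498 = 1076.801 mg/L

1076.801 mg/L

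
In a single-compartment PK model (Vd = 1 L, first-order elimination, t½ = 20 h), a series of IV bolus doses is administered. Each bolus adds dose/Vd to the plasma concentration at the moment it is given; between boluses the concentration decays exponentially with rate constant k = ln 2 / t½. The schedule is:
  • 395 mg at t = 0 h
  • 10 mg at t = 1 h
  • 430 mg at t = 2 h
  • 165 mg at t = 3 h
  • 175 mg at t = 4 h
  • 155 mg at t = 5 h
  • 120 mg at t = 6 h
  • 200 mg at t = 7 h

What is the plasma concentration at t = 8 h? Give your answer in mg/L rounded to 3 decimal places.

1392.408 mg/L

k = ln 2 / 20 = 0.03466 per h
Dose 1 (395 mg at t=0 h): 395·exp(−0.03466·8) = 299.354 mg/L
Dose 2 (10 mg at t=1 h): 10·exp(−0.03466·7) = 7.846 mg/L
Dose 3 (430 mg at t=2 h): 430·exp(−0.03466·6) = 349.269 mg/L
Dose 4 (165 mg at t=3 h): 165·exp(−0.03466·5) = 138.748 mg/L
Dose 5 (175 mg at t=4 h): 175·exp(−0.03466·4) = 152.346 mg/L
Dose 6 (155 mg at t=5 h): 155·exp(−0.03466·3) = 139.694 mg/L
Dose 7 (120 mg at t=6 h): 120·exp(−0.03466·2) = 111.964 mg/L
Dose 8 (200 mg at t=7 h): 200·exp(−0.03466·1) = 193.187 mg/L
C(8) = 299.354 + 7.846 + 349.269 + 138.748 + 152.346 + 139.694 + 111.964 + 193.187 = 1392.408 mg/L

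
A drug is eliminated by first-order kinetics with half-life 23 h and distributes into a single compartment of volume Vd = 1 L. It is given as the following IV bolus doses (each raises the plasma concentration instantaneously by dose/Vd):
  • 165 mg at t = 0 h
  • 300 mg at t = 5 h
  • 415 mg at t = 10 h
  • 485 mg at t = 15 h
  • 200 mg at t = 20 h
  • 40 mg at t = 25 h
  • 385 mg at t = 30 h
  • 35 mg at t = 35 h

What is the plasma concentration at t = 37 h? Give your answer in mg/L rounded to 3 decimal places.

1094.734 mg/L

k = ln 2 / 23 = 0.03014 per h
Dose 1 (165 mg at t=0 h): 165·exp(−0.03014·37) = 54.103 mg/L
Dose 2 (300 mg at t=5 h): 300·exp(−0.03014·32) = 114.366 mg/L
Dose 3 (415 mg at t=10 h): 415·exp(−0.03014·27) = 183.935 mg/L
Dose 4 (485 mg at t=15 h): 485·exp(−0.03014·22) = 249.919 mg/L
Dose 5 (200 mg at t=20 h): 200·exp(−0.03014·17) = 119.820 mg/L
Dose 6 (40 mg at t=25 h): 40·exp(−0.03014·12) = 27.861 mg/L
Dose 7 (385 mg at t=30 h): 385·exp(−0.03014·7) = 311.776 mg/L
Dose 8 (35 mg at t=35 h): 35·exp(−0.03014·2) = 32.953 mg/L
C(37) = 54.103 + 114.366 + 183.935 + 249.919 + 119.820 + 27.861 + 311.776 + 32.953 = 1094.734 mg/L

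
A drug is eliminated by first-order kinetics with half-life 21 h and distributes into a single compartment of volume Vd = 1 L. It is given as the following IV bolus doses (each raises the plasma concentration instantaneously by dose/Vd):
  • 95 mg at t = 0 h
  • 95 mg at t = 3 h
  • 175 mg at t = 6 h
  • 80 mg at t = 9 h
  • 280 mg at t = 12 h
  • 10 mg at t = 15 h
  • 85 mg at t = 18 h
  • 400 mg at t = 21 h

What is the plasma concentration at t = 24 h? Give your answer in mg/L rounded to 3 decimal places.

k = ln 2 / 21 = 0.03301 per h
Dose 1 (95 mg at t=0 h): 95·exp(−0.03301·24) = 43.022 mg/L
Dose 2 (95 mg at t=3 h): 95·exp(−0.03301·21) = 47.500 mg/L
Dose 3 (175 mg at t=6 h): 175·exp(−0.03301·18) = 96.608 mg/L
Dose 4 (80 mg at t=9 h): 80·exp(−0.03301·15) = 48.761 mg/L
Dose 5 (280 mg at t=12 h): 280·exp(−0.03301·12) = 188.426 mg/L
Dose 6 (10 mg at t=15 h): 10·exp(−0.03301·9) = 7.430 mg/L
Dose 7 (85 mg at t=18 h): 85·exp(−0.03301·6) = 69.729 mg/L
Dose 8 (400 mg at t=21 h): 400·exp(−0.03301·3) = 362.289 mg/L
C(24) = 43.022 + 47.500 + 96.608 + 48.761 + 188.426 + 7.430 + 69.729 + 362.289 = 863.764 mg/L

863.764 mg/L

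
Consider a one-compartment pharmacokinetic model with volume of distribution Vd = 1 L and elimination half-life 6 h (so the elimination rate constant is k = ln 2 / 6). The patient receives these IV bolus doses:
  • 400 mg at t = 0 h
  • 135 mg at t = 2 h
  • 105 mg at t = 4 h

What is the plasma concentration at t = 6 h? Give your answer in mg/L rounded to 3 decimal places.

k = ln 2 / 6 = 0.11552 per h
Dose 1 (400 mg at t=0 h): 400·exp(−0.11552·6) = 200.000 mg/L
Dose 2 (135 mg at t=2 h): 135·exp(−0.11552·4) = 85.045 mg/L
Dose 3 (105 mg at t=4 h): 105·exp(−0.11552·2) = 83.339 mg/L
C(6) = 200.000 + 85.045 + 83.339 = 368.383 mg/L

368.383 mg/L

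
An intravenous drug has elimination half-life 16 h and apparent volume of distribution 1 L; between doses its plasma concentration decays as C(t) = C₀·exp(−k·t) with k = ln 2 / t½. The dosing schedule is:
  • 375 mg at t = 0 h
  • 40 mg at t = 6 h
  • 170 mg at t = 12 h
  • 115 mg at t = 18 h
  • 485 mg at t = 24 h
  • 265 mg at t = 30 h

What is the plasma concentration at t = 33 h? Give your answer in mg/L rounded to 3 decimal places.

791.796 mg/L

k = ln 2 / 16 = 0.04332 per h
Dose 1 (375 mg at t=0 h): 375·exp(−0.04332·33) = 89.775 mg/L
Dose 2 (40 mg at t=6 h): 40·exp(−0.04332·27) = 12.419 mg/L
Dose 3 (170 mg at t=12 h): 170·exp(−0.04332·21) = 68.446 mg/L
Dose 4 (115 mg at t=18 h): 115·exp(−0.04332·15) = 60.046 mg/L
Dose 5 (485 mg at t=24 h): 485·exp(−0.04332·9) = 328.407 mg/L
Dose 6 (265 mg at t=30 h): 265·exp(−0.04332·3) = 232.703 mg/L
C(33) = 89.775 + 12.419 + 68.446 + 60.046 + 328.407 + 232.703 = 791.796 mg/L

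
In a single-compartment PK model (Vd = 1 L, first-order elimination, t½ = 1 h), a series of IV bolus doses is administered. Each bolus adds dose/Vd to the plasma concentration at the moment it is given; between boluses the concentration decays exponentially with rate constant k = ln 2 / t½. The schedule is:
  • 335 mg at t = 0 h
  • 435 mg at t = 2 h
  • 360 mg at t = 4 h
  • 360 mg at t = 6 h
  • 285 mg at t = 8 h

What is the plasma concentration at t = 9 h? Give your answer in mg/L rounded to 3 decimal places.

202.803 mg/L

k = ln 2 / 1 = 0.69315 per h
Dose 1 (335 mg at t=0 h): 335·exp(−0.69315·9) = 0.654 mg/L
Dose 2 (435 mg at t=2 h): 435·exp(−0.69315·7) = 3.398 mg/L
Dose 3 (360 mg at t=4 h): 360·exp(−0.69315·5) = 11.250 mg/L
Dose 4 (360 mg at t=6 h): 360·exp(−0.69315·3) = 45.000 mg/L
Dose 5 (285 mg at t=8 h): 285·exp(−0.69315·1) = 142.500 mg/L
C(9) = 0.654 + 3.398 + 11.250 + 45.000 + 142.500 = 202.803 mg/L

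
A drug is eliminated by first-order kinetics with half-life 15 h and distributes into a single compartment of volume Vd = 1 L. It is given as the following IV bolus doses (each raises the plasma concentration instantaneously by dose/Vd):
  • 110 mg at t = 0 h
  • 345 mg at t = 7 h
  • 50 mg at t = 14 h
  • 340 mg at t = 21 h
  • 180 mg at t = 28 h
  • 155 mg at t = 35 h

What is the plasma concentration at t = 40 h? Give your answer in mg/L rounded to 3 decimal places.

k = ln 2 / 15 = 0.04621 per h
Dose 1 (110 mg at t=0 h): 110·exp(−0.04621·40) = 17.324 mg/L
Dose 2 (345 mg at t=7 h): 345·exp(−0.04621·33) = 75.085 mg/L
Dose 3 (50 mg at t=14 h): 50·exp(−0.04621·26) = 15.038 mg/L
Dose 4 (340 mg at t=21 h): 340·exp(−0.04621·19) = 141.310 mg/L
Dose 5 (180 mg at t=28 h): 180·exp(−0.04621·12) = 103.383 mg/L
Dose 6 (155 mg at t=35 h): 155·exp(−0.04621·5) = 123.024 mg/L
C(40) = 17.324 + 75.085 + 15.038 + 141.310 + 103.383 + 123.024 = 475.164 mg/L

475.164 mg/L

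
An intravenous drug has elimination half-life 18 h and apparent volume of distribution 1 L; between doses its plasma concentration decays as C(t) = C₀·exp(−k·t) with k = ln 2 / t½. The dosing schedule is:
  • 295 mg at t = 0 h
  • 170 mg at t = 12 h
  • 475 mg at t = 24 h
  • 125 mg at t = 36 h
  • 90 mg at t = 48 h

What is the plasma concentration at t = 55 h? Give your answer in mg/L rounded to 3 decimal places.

340.777 mg/L

k = ln 2 / 18 = 0.03851 per h
Dose 1 (295 mg at t=0 h): 295·exp(−0.03851·55) = 35.482 mg/L
Dose 2 (170 mg at t=12 h): 170·exp(−0.03851·43) = 32.458 mg/L
Dose 3 (475 mg at t=24 h): 475·exp(−0.03851·31) = 143.964 mg/L
Dose 4 (125 mg at t=36 h): 125·exp(−0.03851·19) = 60.139 mg/L
Dose 5 (90 mg at t=48 h): 90·exp(−0.03851·7) = 68.735 mg/L
C(55) = 35.482 + 32.458 + 143.964 + 60.139 + 68.735 = 340.777 mg/L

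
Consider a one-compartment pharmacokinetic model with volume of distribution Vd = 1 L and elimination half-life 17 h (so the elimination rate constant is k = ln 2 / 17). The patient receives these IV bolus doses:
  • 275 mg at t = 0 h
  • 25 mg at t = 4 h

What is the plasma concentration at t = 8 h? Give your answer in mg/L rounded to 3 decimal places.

k = ln 2 / 17 = 0.04077 per h
Dose 1 (275 mg at t=0 h): 275·exp(−0.04077·8) = 198.459 mg/L
Dose 2 (25 mg at t=4 h): 25·exp(−0.04077·4) = 21.238 mg/L
C(8) = 198.459 + 21.238 = 219.697 mg/L

219.697 mg/L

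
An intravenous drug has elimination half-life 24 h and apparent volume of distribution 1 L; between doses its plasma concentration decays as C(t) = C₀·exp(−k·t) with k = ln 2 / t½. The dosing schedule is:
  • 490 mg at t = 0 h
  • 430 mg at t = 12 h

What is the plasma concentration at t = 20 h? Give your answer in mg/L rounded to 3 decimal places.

616.294 mg/L

k = ln 2 / 24 = 0.02888 per h
Dose 1 (490 mg at t=0 h): 490·exp(−0.02888·20) = 275.003 mg/L
Dose 2 (430 mg at t=12 h): 430·exp(−0.02888·8) = 341.291 mg/L
C(20) = 275.003 + 341.291 = 616.294 mg/L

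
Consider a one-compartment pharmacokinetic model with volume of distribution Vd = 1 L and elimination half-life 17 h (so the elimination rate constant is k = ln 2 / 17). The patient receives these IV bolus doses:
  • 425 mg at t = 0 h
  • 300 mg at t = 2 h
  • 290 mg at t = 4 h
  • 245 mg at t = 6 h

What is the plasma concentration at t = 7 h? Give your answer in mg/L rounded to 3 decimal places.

k = ln 2 / 17 = 0.04077 per h
Dose 1 (425 mg at t=0 h): 425·exp(−0.04077·7) = 319.474 mg/L
Dose 2 (300 mg at t=2 h): 300·exp(−0.04077·5) = 244.671 mg/L
Dose 3 (290 mg at t=4 h): 290·exp(−0.04077·3) = 256.611 mg/L
Dose 4 (245 mg at t=6 h): 245·exp(−0.04077·1) = 235.211 mg/L
C(7) = 319.474 + 244.671 + 256.611 + 235.211 = 1055.968 mg/L

1055.968 mg/L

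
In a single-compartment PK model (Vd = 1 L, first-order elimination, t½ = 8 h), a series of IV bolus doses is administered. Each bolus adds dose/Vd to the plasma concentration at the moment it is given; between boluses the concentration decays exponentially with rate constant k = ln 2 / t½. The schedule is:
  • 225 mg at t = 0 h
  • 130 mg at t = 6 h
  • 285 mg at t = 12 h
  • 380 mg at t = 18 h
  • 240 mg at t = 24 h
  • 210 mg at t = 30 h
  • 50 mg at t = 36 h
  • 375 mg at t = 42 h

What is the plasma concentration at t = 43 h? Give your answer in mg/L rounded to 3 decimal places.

k = ln 2 / 8 = 0.08664 per h
Dose 1 (225 mg at t=0 h): 225·exp(−0.08664·43) = 5.422 mg/L
Dose 2 (130 mg at t=6 h): 130·exp(−0.08664·37) = 5.268 mg/L
Dose 3 (285 mg at t=12 h): 285·exp(−0.08664·31) = 19.425 mg/L
Dose 4 (380 mg at t=18 h): 380·exp(−0.08664·25) = 43.558 mg/L
Dose 5 (240 mg at t=24 h): 240·exp(−0.08664·19) = 46.266 mg/L
Dose 6 (210 mg at t=30 h): 210·exp(−0.08664·13) = 68.084 mg/L
Dose 7 (50 mg at t=36 h): 50·exp(−0.08664·7) = 27.263 mg/L
Dose 8 (375 mg at t=42 h): 375·exp(−0.08664·1) = 343.877 mg/L
C(43) = 5.422 + 5.268 + 19.425 + 43.558 + 46.266 + 68.084 + 27.263 + 343.877 = 559.162 mg/L

559.162 mg/L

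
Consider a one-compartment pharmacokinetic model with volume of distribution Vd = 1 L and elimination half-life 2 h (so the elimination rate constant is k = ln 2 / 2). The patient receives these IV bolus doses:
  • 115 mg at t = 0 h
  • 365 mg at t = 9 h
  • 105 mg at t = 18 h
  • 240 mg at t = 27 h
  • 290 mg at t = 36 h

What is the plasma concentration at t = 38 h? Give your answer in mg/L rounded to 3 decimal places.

k = ln 2 / 2 = 0.34657 per h
Dose 1 (115 mg at t=0 h): 115·exp(−0.34657·38) = 0.000 mg/L
Dose 2 (365 mg at t=9 h): 365·exp(−0.34657·29) = 0.016 mg/L
Dose 3 (105 mg at t=18 h): 105·exp(−0.34657·20) = 0.103 mg/L
Dose 4 (240 mg at t=27 h): 240·exp(−0.34657·11) = 5.303 mg/L
Dose 5 (290 mg at t=36 h): 290·exp(−0.34657·2) = 145.000 mg/L
C(38) = 0.000 + 0.016 + 0.103 + 5.303 + 145.000 = 150.422 mg/L

150.422 mg/L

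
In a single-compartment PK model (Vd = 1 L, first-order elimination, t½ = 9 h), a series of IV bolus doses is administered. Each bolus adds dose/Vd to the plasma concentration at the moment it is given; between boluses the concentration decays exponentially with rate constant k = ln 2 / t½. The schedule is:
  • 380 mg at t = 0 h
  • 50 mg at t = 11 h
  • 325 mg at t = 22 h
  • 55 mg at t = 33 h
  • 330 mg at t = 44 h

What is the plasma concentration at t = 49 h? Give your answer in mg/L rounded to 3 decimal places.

k = ln 2 / 9 = 0.07702 per h
Dose 1 (380 mg at t=0 h): 380·exp(−0.07702·49) = 8.727 mg/L
Dose 2 (50 mg at t=11 h): 50·exp(−0.07702·38) = 2.679 mg/L
Dose 3 (325 mg at t=22 h): 325·exp(−0.07702·27) = 40.625 mg/L
Dose 4 (55 mg at t=33 h): 55·exp(−0.07702·16) = 16.040 mg/L
Dose 5 (330 mg at t=44 h): 330·exp(−0.07702·5) = 224.530 mg/L
C(49) = 8.727 + 2.679 + 40.625 + 16.040 + 224.530 = 292.601 mg/L

292.601 mg/L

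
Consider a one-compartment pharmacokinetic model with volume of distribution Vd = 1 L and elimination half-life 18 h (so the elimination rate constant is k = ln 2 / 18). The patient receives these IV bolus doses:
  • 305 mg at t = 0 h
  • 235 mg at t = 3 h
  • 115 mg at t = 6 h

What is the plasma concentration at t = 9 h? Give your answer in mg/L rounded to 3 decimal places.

504.641 mg/L

k = ln 2 / 18 = 0.03851 per h
Dose 1 (305 mg at t=0 h): 305·exp(−0.03851·9) = 215.668 mg/L
Dose 2 (235 mg at t=3 h): 235·exp(−0.03851·6) = 186.520 mg/L
Dose 3 (115 mg at t=6 h): 115·exp(−0.03851·3) = 102.453 mg/L
C(9) = 215.668 + 186.520 + 102.453 = 504.641 mg/L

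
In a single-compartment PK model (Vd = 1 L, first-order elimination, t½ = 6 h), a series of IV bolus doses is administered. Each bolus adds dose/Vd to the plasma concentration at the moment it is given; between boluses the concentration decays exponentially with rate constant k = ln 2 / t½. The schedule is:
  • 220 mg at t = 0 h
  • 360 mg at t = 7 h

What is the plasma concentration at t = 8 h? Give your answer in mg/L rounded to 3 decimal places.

408.031 mg/L

k = ln 2 / 6 = 0.11552 per h
Dose 1 (220 mg at t=0 h): 220·exp(−0.11552·8) = 87.307 mg/L
Dose 2 (360 mg at t=7 h): 360·exp(−0.11552·1) = 320.724 mg/L
C(8) = 87.307 + 320.724 = 408.031 mg/L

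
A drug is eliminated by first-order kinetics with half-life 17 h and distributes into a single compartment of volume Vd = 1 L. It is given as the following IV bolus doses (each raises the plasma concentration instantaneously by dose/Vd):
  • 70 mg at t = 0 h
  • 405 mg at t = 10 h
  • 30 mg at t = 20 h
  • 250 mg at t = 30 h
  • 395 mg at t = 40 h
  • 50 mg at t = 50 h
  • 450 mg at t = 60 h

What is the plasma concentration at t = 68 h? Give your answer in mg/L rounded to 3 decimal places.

574.635 mg/L

k = ln 2 / 17 = 0.04077 per h
Dose 1 (70 mg at t=0 h): 70·exp(−0.04077·68) = 4.375 mg/L
Dose 2 (405 mg at t=10 h): 405·exp(−0.04077·58) = 38.055 mg/L
Dose 3 (30 mg at t=20 h): 30·exp(−0.04077·48) = 4.238 mg/L
Dose 4 (250 mg at t=30 h): 250·exp(−0.04077·38) = 53.094 mg/L
Dose 5 (395 mg at t=40 h): 395·exp(−0.04077·28) = 126.120 mg/L
Dose 6 (50 mg at t=50 h): 50·exp(−0.04077·18) = 24.001 mg/L
Dose 7 (450 mg at t=60 h): 450·exp(−0.04077·8) = 324.752 mg/L
C(68) = 4.375 + 38.055 + 4.238 + 53.094 + 126.120 + 24.001 + 324.752 = 574.635 mg/L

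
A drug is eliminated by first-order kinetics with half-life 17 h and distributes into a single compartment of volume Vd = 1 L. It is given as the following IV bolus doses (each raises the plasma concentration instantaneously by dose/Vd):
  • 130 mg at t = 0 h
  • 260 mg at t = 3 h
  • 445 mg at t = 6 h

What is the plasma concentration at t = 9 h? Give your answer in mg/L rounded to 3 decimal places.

k = ln 2 / 17 = 0.04077 per h
Dose 1 (130 mg at t=0 h): 130·exp(−0.04077·9) = 90.069 mg/L
Dose 2 (260 mg at t=3 h): 260·exp(−0.04077·6) = 203.576 mg/L
Dose 3 (445 mg at t=6 h): 445·exp(−0.04077·3) = 393.765 mg/L
C(9) = 90.069 + 203.576 + 393.765 = 687.410 mg/L

687.410 mg/L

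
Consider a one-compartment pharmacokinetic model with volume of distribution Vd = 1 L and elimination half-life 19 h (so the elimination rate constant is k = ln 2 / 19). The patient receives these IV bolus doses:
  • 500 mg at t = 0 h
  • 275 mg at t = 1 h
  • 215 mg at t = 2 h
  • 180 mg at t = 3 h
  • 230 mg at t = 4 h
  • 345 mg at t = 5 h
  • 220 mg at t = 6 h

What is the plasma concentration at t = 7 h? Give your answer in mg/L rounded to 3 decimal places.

k = ln 2 / 19 = 0.03648 per h
Dose 1 (500 mg at t=0 h): 500·exp(−0.03648·7) = 387.315 mg/L
Dose 2 (275 mg at t=1 h): 275·exp(−0.03648·6) = 220.938 mg/L
Dose 3 (215 mg at t=2 h): 215·exp(−0.03648·5) = 179.151 mg/L
Dose 4 (180 mg at t=3 h): 180·exp(−0.03648·4) = 155.560 mg/L
Dose 5 (230 mg at t=4 h): 230·exp(−0.03648·3) = 206.156 mg/L
Dose 6 (345 mg at t=5 h): 345·exp(−0.03648·2) = 320.724 mg/L
Dose 7 (220 mg at t=6 h): 220·exp(−0.03648·1) = 212.119 mg/L
C(7) = 387.315 + 220.938 + 179.151 + 155.560 + 206.156 + 320.724 + 212.119 = 1681.964 mg/L

1681.964 mg/L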